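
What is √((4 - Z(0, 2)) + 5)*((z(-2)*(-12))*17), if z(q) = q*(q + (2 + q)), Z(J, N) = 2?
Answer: -816*√7 ≈ -2158.9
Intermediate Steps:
z(q) = q*(2 + 2*q)
√((4 - Z(0, 2)) + 5)*((z(-2)*(-12))*17) = √((4 - 1*2) + 5)*(((2*(-2)*(1 - 2))*(-12))*17) = √((4 - 2) + 5)*(((2*(-2)*(-1))*(-12))*17) = √(2 + 5)*((4*(-12))*17) = √7*(-48*17) = √7*(-816) = -816*√7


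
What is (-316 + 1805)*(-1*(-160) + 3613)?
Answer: 5617997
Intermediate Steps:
(-316 + 1805)*(-1*(-160) + 3613) = 1489*(160 + 3613) = 1489*3773 = 5617997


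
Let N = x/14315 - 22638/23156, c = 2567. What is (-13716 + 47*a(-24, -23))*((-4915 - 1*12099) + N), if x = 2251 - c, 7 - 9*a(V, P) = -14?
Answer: 5481506200977407/23677010 ≈ 2.3151e+8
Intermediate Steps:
a(V, P) = 7/3 (a(V, P) = 7/9 - 1/9*(-14) = 7/9 + 14/9 = 7/3)
x = -316 (x = 2251 - 1*2567 = 2251 - 2567 = -316)
N = -23670019/23677010 (N = -316/14315 - 22638/23156 = -316*1/14315 - 22638*1/23156 = -316/14315 - 1617/1654 = -23670019/23677010 ≈ -0.99970)
(-13716 + 47*a(-24, -23))*((-4915 - 1*12099) + N) = (-13716 + 47*(7/3))*((-4915 - 1*12099) - 23670019/23677010) = (-13716 + 329/3)*((-4915 - 12099) - 23670019/23677010) = -40819*(-17014 - 23670019/23677010)/3 = -40819/3*(-402864318159/23677010) = 5481506200977407/23677010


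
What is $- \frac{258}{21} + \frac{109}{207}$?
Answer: $- \frac{17039}{1449} \approx -11.759$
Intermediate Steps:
$- \frac{258}{21} + \frac{109}{207} = \left(-258\right) \frac{1}{21} + 109 \cdot \frac{1}{207} = - \frac{86}{7} + \frac{109}{207} = - \frac{17039}{1449}$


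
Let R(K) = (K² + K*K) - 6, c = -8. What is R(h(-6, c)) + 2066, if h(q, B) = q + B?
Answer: 2452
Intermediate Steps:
h(q, B) = B + q
R(K) = -6 + 2*K² (R(K) = (K² + K²) - 6 = 2*K² - 6 = -6 + 2*K²)
R(h(-6, c)) + 2066 = (-6 + 2*(-8 - 6)²) + 2066 = (-6 + 2*(-14)²) + 2066 = (-6 + 2*196) + 2066 = (-6 + 392) + 2066 = 386 + 2066 = 2452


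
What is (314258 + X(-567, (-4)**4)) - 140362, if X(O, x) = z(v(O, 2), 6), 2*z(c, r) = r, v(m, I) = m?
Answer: 173899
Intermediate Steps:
z(c, r) = r/2
X(O, x) = 3 (X(O, x) = (1/2)*6 = 3)
(314258 + X(-567, (-4)**4)) - 140362 = (314258 + 3) - 140362 = 314261 - 140362 = 173899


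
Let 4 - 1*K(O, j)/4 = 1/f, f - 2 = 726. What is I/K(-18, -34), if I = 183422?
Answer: 33382804/2911 ≈ 11468.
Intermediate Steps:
f = 728 (f = 2 + 726 = 728)
K(O, j) = 2911/182 (K(O, j) = 16 - 4/728 = 16 - 4*1/728 = 16 - 1/182 = 2911/182)
I/K(-18, -34) = 183422/(2911/182) = 183422*(182/2911) = 33382804/2911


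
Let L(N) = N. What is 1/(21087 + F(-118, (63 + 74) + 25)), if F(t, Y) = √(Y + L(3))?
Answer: 639/13474588 - √165/444661404 ≈ 4.7394e-5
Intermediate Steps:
F(t, Y) = √(3 + Y) (F(t, Y) = √(Y + 3) = √(3 + Y))
1/(21087 + F(-118, (63 + 74) + 25)) = 1/(21087 + √(3 + ((63 + 74) + 25))) = 1/(21087 + √(3 + (137 + 25))) = 1/(21087 + √(3 + 162)) = 1/(21087 + √165)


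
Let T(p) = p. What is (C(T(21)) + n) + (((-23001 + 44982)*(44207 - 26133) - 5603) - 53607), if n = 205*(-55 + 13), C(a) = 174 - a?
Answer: 397216927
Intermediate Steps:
n = -8610 (n = 205*(-42) = -8610)
(C(T(21)) + n) + (((-23001 + 44982)*(44207 - 26133) - 5603) - 53607) = ((174 - 1*21) - 8610) + (((-23001 + 44982)*(44207 - 26133) - 5603) - 53607) = ((174 - 21) - 8610) + ((21981*18074 - 5603) - 53607) = (153 - 8610) + ((397284594 - 5603) - 53607) = -8457 + (397278991 - 53607) = -8457 + 397225384 = 397216927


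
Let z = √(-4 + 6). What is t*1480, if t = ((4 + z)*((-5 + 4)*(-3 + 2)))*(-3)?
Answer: -17760 - 4440*√2 ≈ -24039.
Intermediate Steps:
z = √2 ≈ 1.4142
t = -12 - 3*√2 (t = ((4 + √2)*((-5 + 4)*(-3 + 2)))*(-3) = ((4 + √2)*(-1*(-1)))*(-3) = ((4 + √2)*1)*(-3) = (4 + √2)*(-3) = -12 - 3*√2 ≈ -16.243)
t*1480 = (-12 - 3*√2)*1480 = -17760 - 4440*√2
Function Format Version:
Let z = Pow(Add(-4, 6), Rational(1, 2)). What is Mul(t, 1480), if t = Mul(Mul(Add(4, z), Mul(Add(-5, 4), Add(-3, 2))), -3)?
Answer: Add(-17760, Mul(-4440, Pow(2, Rational(1, 2)))) ≈ -24039.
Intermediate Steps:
z = Pow(2, Rational(1, 2)) ≈ 1.4142
t = Add(-12, Mul(-3, Pow(2, Rational(1, 2)))) (t = Mul(Mul(Add(4, Pow(2, Rational(1, 2))), Mul(Add(-5, 4), Add(-3, 2))), -3) = Mul(Mul(Add(4, Pow(2, Rational(1, 2))), Mul(-1, -1)), -3) = Mul(Mul(Add(4, Pow(2, Rational(1, 2))), 1), -3) = Mul(Add(4, Pow(2, Rational(1, 2))), -3) = Add(-12, Mul(-3, Pow(2, Rational(1, 2)))) ≈ -16.243)
Mul(t, 1480) = Mul(Add(-12, Mul(-3, Pow(2, Rational(1, 2)))), 1480) = Add(-17760, Mul(-4440, Pow(2, Rational(1, 2))))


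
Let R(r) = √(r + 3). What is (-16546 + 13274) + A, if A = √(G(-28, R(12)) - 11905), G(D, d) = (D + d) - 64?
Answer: -3272 + I*√(11997 - √15) ≈ -3272.0 + 109.51*I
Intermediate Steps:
R(r) = √(3 + r)
G(D, d) = -64 + D + d
A = √(-11997 + √15) (A = √((-64 - 28 + √(3 + 12)) - 11905) = √((-64 - 28 + √15) - 11905) = √((-92 + √15) - 11905) = √(-11997 + √15) ≈ 109.51*I)
(-16546 + 13274) + A = (-16546 + 13274) + √(-11997 + √15) = -3272 + √(-11997 + √15)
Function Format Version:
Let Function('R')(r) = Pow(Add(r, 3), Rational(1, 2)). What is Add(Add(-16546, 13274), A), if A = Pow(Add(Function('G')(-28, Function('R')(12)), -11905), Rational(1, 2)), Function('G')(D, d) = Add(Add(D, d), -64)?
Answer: Add(-3272, Mul(I, Pow(Add(11997, Mul(-1, Pow(15, Rational(1, 2)))), Rational(1, 2)))) ≈ Add(-3272.0, Mul(109.51, I))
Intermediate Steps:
Function('R')(r) = Pow(Add(3, r), Rational(1, 2))
Function('G')(D, d) = Add(-64, D, d)
A = Pow(Add(-11997, Pow(15, Rational(1, 2))), Rational(1, 2)) (A = Pow(Add(Add(-64, -28, Pow(Add(3, 12), Rational(1, 2))), -11905), Rational(1, 2)) = Pow(Add(Add(-64, -28, Pow(15, Rational(1, 2))), -11905), Rational(1, 2)) = Pow(Add(Add(-92, Pow(15, Rational(1, 2))), -11905), Rational(1, 2)) = Pow(Add(-11997, Pow(15, Rational(1, 2))), Rational(1, 2)) ≈ Mul(109.51, I))
Add(Add(-16546, 13274), A) = Add(Add(-16546, 13274), Pow(Add(-11997, Pow(15, Rational(1, 2))), Rational(1, 2))) = Add(-3272, Pow(Add(-11997, Pow(15, Rational(1, 2))), Rational(1, 2)))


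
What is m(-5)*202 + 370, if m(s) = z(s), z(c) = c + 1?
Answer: -438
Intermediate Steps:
z(c) = 1 + c
m(s) = 1 + s
m(-5)*202 + 370 = (1 - 5)*202 + 370 = -4*202 + 370 = -808 + 370 = -438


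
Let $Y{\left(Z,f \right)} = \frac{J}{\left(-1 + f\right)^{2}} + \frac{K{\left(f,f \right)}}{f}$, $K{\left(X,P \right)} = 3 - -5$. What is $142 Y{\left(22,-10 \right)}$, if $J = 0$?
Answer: $- \frac{568}{5} \approx -113.6$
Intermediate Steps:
$K{\left(X,P \right)} = 8$ ($K{\left(X,P \right)} = 3 + 5 = 8$)
$Y{\left(Z,f \right)} = \frac{8}{f}$ ($Y{\left(Z,f \right)} = \frac{0}{\left(-1 + f\right)^{2}} + \frac{8}{f} = 0 + \frac{8}{f} = \frac{8}{f}$)
$142 Y{\left(22,-10 \right)} = 142 \frac{8}{-10} = 142 \cdot 8 \left(- \frac{1}{10}\right) = 142 \left(- \frac{4}{5}\right) = - \frac{568}{5}$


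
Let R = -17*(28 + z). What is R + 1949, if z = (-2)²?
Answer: 1405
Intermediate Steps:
z = 4
R = -544 (R = -17*(28 + 4) = -17*32 = -544)
R + 1949 = -544 + 1949 = 1405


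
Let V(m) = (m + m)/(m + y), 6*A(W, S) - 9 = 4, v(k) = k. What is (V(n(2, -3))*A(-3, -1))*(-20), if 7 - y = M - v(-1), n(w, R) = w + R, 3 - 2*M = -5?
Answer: 260/3 ≈ 86.667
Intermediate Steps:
A(W, S) = 13/6 (A(W, S) = 3/2 + (1/6)*4 = 3/2 + 2/3 = 13/6)
M = 4 (M = 3/2 - 1/2*(-5) = 3/2 + 5/2 = 4)
n(w, R) = R + w
y = 2 (y = 7 - (4 - 1*(-1)) = 7 - (4 + 1) = 7 - 1*5 = 7 - 5 = 2)
V(m) = 2*m/(2 + m) (V(m) = (m + m)/(m + 2) = (2*m)/(2 + m) = 2*m/(2 + m))
(V(n(2, -3))*A(-3, -1))*(-20) = ((2*(-3 + 2)/(2 + (-3 + 2)))*(13/6))*(-20) = ((2*(-1)/(2 - 1))*(13/6))*(-20) = ((2*(-1)/1)*(13/6))*(-20) = ((2*(-1)*1)*(13/6))*(-20) = -2*13/6*(-20) = -13/3*(-20) = 260/3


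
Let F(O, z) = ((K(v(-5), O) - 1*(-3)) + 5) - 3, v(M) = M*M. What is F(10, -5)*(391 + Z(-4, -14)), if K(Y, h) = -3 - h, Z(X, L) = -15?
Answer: -3008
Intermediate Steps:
v(M) = M**2
F(O, z) = 2 - O (F(O, z) = (((-3 - O) - 1*(-3)) + 5) - 3 = (((-3 - O) + 3) + 5) - 3 = (-O + 5) - 3 = (5 - O) - 3 = 2 - O)
F(10, -5)*(391 + Z(-4, -14)) = (2 - 1*10)*(391 - 15) = (2 - 10)*376 = -8*376 = -3008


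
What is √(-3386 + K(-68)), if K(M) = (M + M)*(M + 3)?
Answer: 3*√606 ≈ 73.851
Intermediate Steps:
K(M) = 2*M*(3 + M) (K(M) = (2*M)*(3 + M) = 2*M*(3 + M))
√(-3386 + K(-68)) = √(-3386 + 2*(-68)*(3 - 68)) = √(-3386 + 2*(-68)*(-65)) = √(-3386 + 8840) = √5454 = 3*√606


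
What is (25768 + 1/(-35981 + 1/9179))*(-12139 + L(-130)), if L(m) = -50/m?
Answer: -671478044062498585/2146752387 ≈ -3.1279e+8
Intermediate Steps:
(25768 + 1/(-35981 + 1/9179))*(-12139 + L(-130)) = (25768 + 1/(-35981 + 1/9179))*(-12139 - 50/(-130)) = (25768 + 1/(-35981 + 1/9179))*(-12139 - 50*(-1/130)) = (25768 + 1/(-330269598/9179))*(-12139 + 5/13) = (25768 - 9179/330269598)*(-157802/13) = (8510386992085/330269598)*(-157802/13) = -671478044062498585/2146752387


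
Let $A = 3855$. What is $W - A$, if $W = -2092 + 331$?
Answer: $-5616$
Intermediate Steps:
$W = -1761$
$W - A = -1761 - 3855 = -5616$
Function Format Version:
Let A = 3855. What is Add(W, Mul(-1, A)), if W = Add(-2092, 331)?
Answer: -5616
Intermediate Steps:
W = -1761
Add(W, Mul(-1, A)) = Add(-1761, Mul(-1, 3855)) = Add(-1761, -3855) = -5616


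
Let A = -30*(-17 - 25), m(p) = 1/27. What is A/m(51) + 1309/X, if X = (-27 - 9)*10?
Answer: 12245891/360 ≈ 34016.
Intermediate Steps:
m(p) = 1/27
X = -360 (X = -36*10 = -360)
A = 1260 (A = -30*(-42) = 1260)
A/m(51) + 1309/X = 1260/(1/27) + 1309/(-360) = 1260*27 + 1309*(-1/360) = 34020 - 1309/360 = 12245891/360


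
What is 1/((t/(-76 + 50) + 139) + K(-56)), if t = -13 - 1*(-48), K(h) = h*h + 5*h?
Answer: 26/77835 ≈ 0.00033404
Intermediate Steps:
K(h) = h² + 5*h
t = 35 (t = -13 + 48 = 35)
1/((t/(-76 + 50) + 139) + K(-56)) = 1/((35/(-76 + 50) + 139) - 56*(5 - 56)) = 1/((35/(-26) + 139) - 56*(-51)) = 1/((-1/26*35 + 139) + 2856) = 1/((-35/26 + 139) + 2856) = 1/(3579/26 + 2856) = 1/(77835/26) = 26/77835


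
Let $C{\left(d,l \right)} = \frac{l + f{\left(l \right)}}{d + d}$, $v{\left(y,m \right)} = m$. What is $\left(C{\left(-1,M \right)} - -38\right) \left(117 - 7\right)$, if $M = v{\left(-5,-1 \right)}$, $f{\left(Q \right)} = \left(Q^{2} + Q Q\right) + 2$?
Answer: $4015$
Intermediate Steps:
$f{\left(Q \right)} = 2 + 2 Q^{2}$ ($f{\left(Q \right)} = \left(Q^{2} + Q^{2}\right) + 2 = 2 Q^{2} + 2 = 2 + 2 Q^{2}$)
$M = -1$
$C{\left(d,l \right)} = \frac{2 + l + 2 l^{2}}{2 d}$ ($C{\left(d,l \right)} = \frac{l + \left(2 + 2 l^{2}\right)}{d + d} = \frac{2 + l + 2 l^{2}}{2 d}$)
$\left(C{\left(-1,M \right)} - -38\right) \left(117 - 7\right) = \left(\frac{1 + \left(-1\right)^{2} + \frac{1}{2} \left(-1\right)}{-1} - -38\right) \left(117 - 7\right) = \left(- (1 + 1 - \frac{1}{2}) + 38\right) 110 = \left(\left(-1\right) \frac{3}{2} + 38\right) 110 = \left(- \frac{3}{2} + 38\right) 110 = \frac{73}{2} \cdot 110 = 4015$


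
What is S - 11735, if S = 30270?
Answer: 18535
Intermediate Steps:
S - 11735 = 30270 - 11735 = 18535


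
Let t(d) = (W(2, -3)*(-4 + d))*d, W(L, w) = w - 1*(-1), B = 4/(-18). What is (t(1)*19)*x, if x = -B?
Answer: 76/3 ≈ 25.333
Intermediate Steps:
B = -2/9 (B = 4*(-1/18) = -2/9 ≈ -0.22222)
x = 2/9 (x = -1*(-2/9) = 2/9 ≈ 0.22222)
W(L, w) = 1 + w (W(L, w) = w + 1 = 1 + w)
t(d) = d*(8 - 2*d) (t(d) = ((1 - 3)*(-4 + d))*d = (-2*(-4 + d))*d = (8 - 2*d)*d = d*(8 - 2*d))
(t(1)*19)*x = ((2*1*(4 - 1*1))*19)*(2/9) = ((2*1*(4 - 1))*19)*(2/9) = ((2*1*3)*19)*(2/9) = (6*19)*(2/9) = 114*(2/9) = 76/3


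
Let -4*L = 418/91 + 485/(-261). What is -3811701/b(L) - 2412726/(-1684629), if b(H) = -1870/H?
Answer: -15434015031802561/11084701587960 ≈ -1392.4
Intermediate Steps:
L = -64963/95004 (L = -(418/91 + 485/(-261))/4 = -(418*(1/91) + 485*(-1/261))/4 = -(418/91 - 485/261)/4 = -¼*64963/23751 = -64963/95004 ≈ -0.68379)
-3811701/b(L) - 2412726/(-1684629) = -3811701/((-1870/(-64963/95004))) - 2412726/(-1684629) = -3811701/((-1870*(-95004/64963))) - 2412726*(-1/1684629) = -3811701/177657480/64963 + 804242/561543 = -3811701*64963/177657480 + 804242/561543 = -82539844021/59219160 + 804242/561543 = -15434015031802561/11084701587960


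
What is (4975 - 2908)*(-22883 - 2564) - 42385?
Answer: -52641334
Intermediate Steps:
(4975 - 2908)*(-22883 - 2564) - 42385 = 2067*(-25447) - 42385 = -52598949 - 42385 = -52641334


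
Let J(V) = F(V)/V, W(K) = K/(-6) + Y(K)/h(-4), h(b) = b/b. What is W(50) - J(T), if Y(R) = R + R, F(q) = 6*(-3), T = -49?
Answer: 13421/147 ≈ 91.299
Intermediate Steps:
F(q) = -18
h(b) = 1
Y(R) = 2*R
W(K) = 11*K/6 (W(K) = K/(-6) + (2*K)/1 = K*(-⅙) + (2*K)*1 = -K/6 + 2*K = 11*K/6)
J(V) = -18/V
W(50) - J(T) = (11/6)*50 - (-18)/(-49) = 275/3 - (-18)*(-1)/49 = 275/3 - 1*18/49 = 275/3 - 18/49 = 13421/147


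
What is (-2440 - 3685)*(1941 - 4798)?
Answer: 17499125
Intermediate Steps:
(-2440 - 3685)*(1941 - 4798) = -6125*(-2857) = 17499125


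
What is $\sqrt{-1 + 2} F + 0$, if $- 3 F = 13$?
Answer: $- \frac{13}{3} \approx -4.3333$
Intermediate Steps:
$F = - \frac{13}{3}$ ($F = \left(- \frac{1}{3}\right) 13 = - \frac{13}{3} \approx -4.3333$)
$\sqrt{-1 + 2} F + 0 = \sqrt{-1 + 2} \left(- \frac{13}{3}\right) + 0 = \sqrt{1} \left(- \frac{13}{3}\right) + 0 = 1 \left(- \frac{13}{3}\right) + 0 = - \frac{13}{3} + 0 = - \frac{13}{3}$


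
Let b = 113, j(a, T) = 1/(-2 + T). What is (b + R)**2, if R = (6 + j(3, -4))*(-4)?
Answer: 72361/9 ≈ 8040.1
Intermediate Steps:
R = -70/3 (R = (6 + 1/(-2 - 4))*(-4) = (6 + 1/(-6))*(-4) = (6 - 1/6)*(-4) = (35/6)*(-4) = -70/3 ≈ -23.333)
(b + R)**2 = (113 - 70/3)**2 = (269/3)**2 = 72361/9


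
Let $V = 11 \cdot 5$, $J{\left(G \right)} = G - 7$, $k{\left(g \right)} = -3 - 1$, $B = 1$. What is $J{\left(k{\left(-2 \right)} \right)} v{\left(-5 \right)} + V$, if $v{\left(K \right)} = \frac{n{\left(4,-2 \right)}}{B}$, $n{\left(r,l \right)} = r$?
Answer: $11$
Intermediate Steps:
$k{\left(g \right)} = -4$
$J{\left(G \right)} = -7 + G$
$V = 55$
$v{\left(K \right)} = 4$ ($v{\left(K \right)} = \frac{4}{1} = 4 \cdot 1 = 4$)
$J{\left(k{\left(-2 \right)} \right)} v{\left(-5 \right)} + V = \left(-7 - 4\right) 4 + 55 = \left(-11\right) 4 + 55 = -44 + 55 = 11$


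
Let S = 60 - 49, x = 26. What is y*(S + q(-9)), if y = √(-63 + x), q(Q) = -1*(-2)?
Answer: 13*I*√37 ≈ 79.076*I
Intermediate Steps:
q(Q) = 2
y = I*√37 (y = √(-63 + 26) = √(-37) = I*√37 ≈ 6.0828*I)
S = 11
y*(S + q(-9)) = (I*√37)*(11 + 2) = (I*√37)*13 = 13*I*√37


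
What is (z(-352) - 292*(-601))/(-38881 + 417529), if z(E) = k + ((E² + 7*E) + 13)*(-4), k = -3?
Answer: -103441/126216 ≈ -0.81956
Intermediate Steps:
z(E) = -55 - 28*E - 4*E² (z(E) = -3 + ((E² + 7*E) + 13)*(-4) = -3 + (13 + E² + 7*E)*(-4) = -3 + (-52 - 28*E - 4*E²) = -55 - 28*E - 4*E²)
(z(-352) - 292*(-601))/(-38881 + 417529) = ((-55 - 28*(-352) - 4*(-352)²) - 292*(-601))/(-38881 + 417529) = ((-55 + 9856 - 4*123904) + 175492)/378648 = ((-55 + 9856 - 495616) + 175492)*(1/378648) = (-485815 + 175492)*(1/378648) = -310323*1/378648 = -103441/126216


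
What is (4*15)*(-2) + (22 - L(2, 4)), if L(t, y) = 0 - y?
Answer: -94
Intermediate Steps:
L(t, y) = -y
(4*15)*(-2) + (22 - L(2, 4)) = (4*15)*(-2) + (22 - (-1)*4) = 60*(-2) + (22 - 1*(-4)) = -120 + (22 + 4) = -120 + 26 = -94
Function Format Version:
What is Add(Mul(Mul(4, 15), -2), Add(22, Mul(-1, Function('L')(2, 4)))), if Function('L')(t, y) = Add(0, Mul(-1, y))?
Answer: -94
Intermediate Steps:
Function('L')(t, y) = Mul(-1, y)
Add(Mul(Mul(4, 15), -2), Add(22, Mul(-1, Function('L')(2, 4)))) = Add(Mul(Mul(4, 15), -2), Add(22, Mul(-1, Mul(-1, 4)))) = Add(Mul(60, -2), Add(22, Mul(-1, -4))) = Add(-120, Add(22, 4)) = Add(-120, 26) = -94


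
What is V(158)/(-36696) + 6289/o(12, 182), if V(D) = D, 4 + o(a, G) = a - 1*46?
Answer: -3036673/18348 ≈ -165.50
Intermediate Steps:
o(a, G) = -50 + a (o(a, G) = -4 + (a - 1*46) = -4 + (a - 46) = -4 + (-46 + a) = -50 + a)
V(158)/(-36696) + 6289/o(12, 182) = 158/(-36696) + 6289/(-50 + 12) = 158*(-1/36696) + 6289/(-38) = -79/18348 + 6289*(-1/38) = -79/18348 - 331/2 = -3036673/18348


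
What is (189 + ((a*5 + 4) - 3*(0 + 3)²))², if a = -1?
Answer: 25921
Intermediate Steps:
(189 + ((a*5 + 4) - 3*(0 + 3)²))² = (189 + ((-1*5 + 4) - 3*(0 + 3)²))² = (189 + ((-5 + 4) - 3*3²))² = (189 + (-1 - 3*9))² = (189 + (-1 - 27))² = (189 - 28)² = 161² = 25921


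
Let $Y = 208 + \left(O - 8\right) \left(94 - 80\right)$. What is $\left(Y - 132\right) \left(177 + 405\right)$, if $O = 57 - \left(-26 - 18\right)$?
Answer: $801996$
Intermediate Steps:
$O = 101$ ($O = 57 - -44 = 57 + 44 = 101$)
$Y = 1510$ ($Y = 208 + \left(101 - 8\right) \left(94 - 80\right) = 208 + 93 \cdot 14 = 208 + 1302 = 1510$)
$\left(Y - 132\right) \left(177 + 405\right) = \left(1510 - 132\right) \left(177 + 405\right) = \left(1510 - 132\right) 582 = 1378 \cdot 582 = 801996$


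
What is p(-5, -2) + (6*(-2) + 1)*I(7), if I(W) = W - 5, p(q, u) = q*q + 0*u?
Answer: 3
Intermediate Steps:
p(q, u) = q**2 (p(q, u) = q**2 + 0 = q**2)
I(W) = -5 + W
p(-5, -2) + (6*(-2) + 1)*I(7) = (-5)**2 + (6*(-2) + 1)*(-5 + 7) = 25 + (-12 + 1)*2 = 25 - 11*2 = 25 - 22 = 3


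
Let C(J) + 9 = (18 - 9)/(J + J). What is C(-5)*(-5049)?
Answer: 499851/10 ≈ 49985.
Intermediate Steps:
C(J) = -9 + 9/(2*J) (C(J) = -9 + (18 - 9)/(J + J) = -9 + 9/((2*J)) = -9 + 9*(1/(2*J)) = -9 + 9/(2*J))
C(-5)*(-5049) = (-9 + (9/2)/(-5))*(-5049) = (-9 + (9/2)*(-⅕))*(-5049) = (-9 - 9/10)*(-5049) = -99/10*(-5049) = 499851/10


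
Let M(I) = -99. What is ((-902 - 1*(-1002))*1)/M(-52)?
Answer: -100/99 ≈ -1.0101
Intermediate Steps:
((-902 - 1*(-1002))*1)/M(-52) = ((-902 - 1*(-1002))*1)/(-99) = ((-902 + 1002)*1)*(-1/99) = (100*1)*(-1/99) = 100*(-1/99) = -100/99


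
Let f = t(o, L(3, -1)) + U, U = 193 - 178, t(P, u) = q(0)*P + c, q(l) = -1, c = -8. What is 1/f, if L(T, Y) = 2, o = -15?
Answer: 1/22 ≈ 0.045455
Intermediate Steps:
t(P, u) = -8 - P (t(P, u) = -P - 8 = -8 - P)
U = 15
f = 22 (f = (-8 - 1*(-15)) + 15 = (-8 + 15) + 15 = 7 + 15 = 22)
1/f = 1/22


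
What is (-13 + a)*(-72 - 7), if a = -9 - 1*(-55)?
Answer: -2607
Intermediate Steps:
a = 46 (a = -9 + 55 = 46)
(-13 + a)*(-72 - 7) = (-13 + 46)*(-72 - 7) = 33*(-79) = -2607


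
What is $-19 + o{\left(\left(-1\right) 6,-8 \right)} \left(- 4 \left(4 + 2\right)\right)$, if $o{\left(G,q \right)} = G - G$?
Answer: $-19$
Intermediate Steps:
$o{\left(G,q \right)} = 0$
$-19 + o{\left(\left(-1\right) 6,-8 \right)} \left(- 4 \left(4 + 2\right)\right) = -19 + 0 \left(- 4 \left(4 + 2\right)\right) = -19 + 0 \left(\left(-4\right) 6\right) = -19 + 0 \left(-24\right) = -19 + 0 = -19$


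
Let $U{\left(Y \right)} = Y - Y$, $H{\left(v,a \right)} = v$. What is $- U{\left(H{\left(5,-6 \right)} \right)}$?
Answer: $0$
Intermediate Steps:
$U{\left(Y \right)} = 0$
$- U{\left(H{\left(5,-6 \right)} \right)} = \left(-1\right) 0 = 0$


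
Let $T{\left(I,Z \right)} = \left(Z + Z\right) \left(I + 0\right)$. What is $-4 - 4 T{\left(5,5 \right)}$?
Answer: $-204$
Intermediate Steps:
$T{\left(I,Z \right)} = 2 I Z$ ($T{\left(I,Z \right)} = 2 Z I = 2 I Z$)
$-4 - 4 T{\left(5,5 \right)} = -4 - 4 \cdot 2 \cdot 5 \cdot 5 = -4 - 200 = -204$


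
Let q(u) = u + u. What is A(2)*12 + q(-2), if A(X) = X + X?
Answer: 44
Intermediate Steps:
A(X) = 2*X
q(u) = 2*u
A(2)*12 + q(-2) = (2*2)*12 + 2*(-2) = 4*12 - 4 = 48 - 4 = 44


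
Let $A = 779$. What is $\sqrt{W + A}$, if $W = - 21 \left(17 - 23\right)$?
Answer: $\sqrt{905} \approx 30.083$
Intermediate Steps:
$W = 126$ ($W = - 21 \left(17 - 23\right) = \left(-21\right) \left(-6\right) = 126$)
$\sqrt{W + A} = \sqrt{126 + 779} = \sqrt{905}$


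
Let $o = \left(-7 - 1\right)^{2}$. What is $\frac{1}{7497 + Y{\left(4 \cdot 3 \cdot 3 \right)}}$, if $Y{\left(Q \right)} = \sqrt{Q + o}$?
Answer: $\frac{1}{7507} \approx 0.00013321$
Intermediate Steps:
$o = 64$ ($o = \left(-7 - 1\right)^{2} = \left(-8\right)^{2} = 64$)
$Y{\left(Q \right)} = \sqrt{64 + Q}$ ($Y{\left(Q \right)} = \sqrt{Q + 64} = \sqrt{64 + Q}$)
$\frac{1}{7497 + Y{\left(4 \cdot 3 \cdot 3 \right)}} = \frac{1}{7497 + \sqrt{64 + 4 \cdot 3 \cdot 3}} = \frac{1}{7497 + \sqrt{64 + 12 \cdot 3}} = \frac{1}{7497 + \sqrt{64 + 36}} = \frac{1}{7497 + \sqrt{100}} = \frac{1}{7497 + 10} = \frac{1}{7507}$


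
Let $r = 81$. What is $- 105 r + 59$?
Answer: $-8446$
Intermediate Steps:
$- 105 r + 59 = \left(-105\right) 81 + 59 = -8505 + 59 = -8446$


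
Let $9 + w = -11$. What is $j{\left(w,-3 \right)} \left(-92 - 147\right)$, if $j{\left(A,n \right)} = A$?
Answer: $4780$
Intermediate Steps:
$w = -20$ ($w = -9 - 11 = -20$)
$j{\left(w,-3 \right)} \left(-92 - 147\right) = - 20 \left(-92 - 147\right) = \left(-20\right) \left(-239\right) = 4780$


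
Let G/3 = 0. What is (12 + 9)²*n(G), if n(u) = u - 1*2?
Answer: -882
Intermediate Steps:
G = 0 (G = 3*0 = 0)
n(u) = -2 + u (n(u) = u - 2 = -2 + u)
(12 + 9)²*n(G) = (12 + 9)²*(-2 + 0) = 21²*(-2) = 441*(-2) = -882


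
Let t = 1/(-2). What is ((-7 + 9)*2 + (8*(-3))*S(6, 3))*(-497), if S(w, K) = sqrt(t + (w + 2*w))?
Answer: -1988 + 5964*sqrt(70) ≈ 47910.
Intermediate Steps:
t = -1/2 ≈ -0.50000
S(w, K) = sqrt(-1/2 + 3*w) (S(w, K) = sqrt(-1/2 + (w + 2*w)) = sqrt(-1/2 + 3*w))
((-7 + 9)*2 + (8*(-3))*S(6, 3))*(-497) = ((-7 + 9)*2 + (8*(-3))*(sqrt(-2 + 12*6)/2))*(-497) = (2*2 - 12*sqrt(-2 + 72))*(-497) = (4 - 12*sqrt(70))*(-497) = -1988 + 5964*sqrt(70)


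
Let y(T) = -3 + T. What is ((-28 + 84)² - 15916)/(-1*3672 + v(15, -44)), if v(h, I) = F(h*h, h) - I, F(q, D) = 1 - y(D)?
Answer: 4260/1213 ≈ 3.5120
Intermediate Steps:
F(q, D) = 4 - D (F(q, D) = 1 - (-3 + D) = 1 + (3 - D) = 4 - D)
v(h, I) = 4 - I - h (v(h, I) = (4 - h) - I = 4 - I - h)
((-28 + 84)² - 15916)/(-1*3672 + v(15, -44)) = ((-28 + 84)² - 15916)/(-1*3672 + (4 - 1*(-44) - 1*15)) = (56² - 15916)/(-3672 + (4 + 44 - 15)) = (3136 - 15916)/(-3672 + 33) = -12780/(-3639) = -12780*(-1/3639) = 4260/1213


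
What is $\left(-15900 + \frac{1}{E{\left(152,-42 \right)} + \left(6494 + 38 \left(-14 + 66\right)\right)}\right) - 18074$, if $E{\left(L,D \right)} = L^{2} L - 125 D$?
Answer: $- \frac{119776288271}{3525528} \approx -33974.0$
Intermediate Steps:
$E{\left(L,D \right)} = L^{3} - 125 D$
$\left(-15900 + \frac{1}{E{\left(152,-42 \right)} + \left(6494 + 38 \left(-14 + 66\right)\right)}\right) - 18074 = \left(-15900 + \frac{1}{\left(152^{3} - -5250\right) + \left(6494 + 38 \left(-14 + 66\right)\right)}\right) - 18074 = \left(-15900 + \frac{1}{\left(3511808 + 5250\right) + \left(6494 + 38 \cdot 52\right)}\right) - 18074 = \left(-15900 + \frac{1}{3517058 + \left(6494 + 1976\right)}\right) - 18074 = \left(-15900 + \frac{1}{3517058 + 8470}\right) - 18074 = \left(-15900 + \frac{1}{3525528}\right) - 18074 = - \frac{56055895199}{3525528} - 18074 = - \frac{119776288271}{3525528}$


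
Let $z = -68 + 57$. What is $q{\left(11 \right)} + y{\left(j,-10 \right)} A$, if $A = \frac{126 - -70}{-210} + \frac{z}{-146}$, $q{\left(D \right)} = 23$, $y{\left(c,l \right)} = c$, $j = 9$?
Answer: $\frac{11153}{730} \approx 15.278$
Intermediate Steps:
$z = -11$
$A = - \frac{1879}{2190}$ ($A = \frac{126 - -70}{-210} - \frac{11}{-146} = \left(126 + 70\right) \left(- \frac{1}{210}\right) - - \frac{11}{146} = 196 \left(- \frac{1}{210}\right) + \frac{11}{146} = - \frac{14}{15} + \frac{11}{146} = - \frac{1879}{2190} \approx -0.85799$)
$q{\left(11 \right)} + y{\left(j,-10 \right)} A = 23 + 9 \left(- \frac{1879}{2190}\right) = 23 - \frac{5637}{730} = \frac{11153}{730}$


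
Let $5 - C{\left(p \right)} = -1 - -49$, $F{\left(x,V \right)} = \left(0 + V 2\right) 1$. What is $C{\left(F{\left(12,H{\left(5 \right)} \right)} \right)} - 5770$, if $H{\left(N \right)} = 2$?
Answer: $-5813$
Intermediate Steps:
$F{\left(x,V \right)} = 2 V$ ($F{\left(x,V \right)} = \left(0 + 2 V\right) 1 = 2 V 1 = 2 V$)
$C{\left(p \right)} = -43$ ($C{\left(p \right)} = 5 - \left(-1 - -49\right) = 5 - \left(-1 + 49\right) = 5 - 48 = -43$)
$C{\left(F{\left(12,H{\left(5 \right)} \right)} \right)} - 5770 = -43 - 5770 = -5813$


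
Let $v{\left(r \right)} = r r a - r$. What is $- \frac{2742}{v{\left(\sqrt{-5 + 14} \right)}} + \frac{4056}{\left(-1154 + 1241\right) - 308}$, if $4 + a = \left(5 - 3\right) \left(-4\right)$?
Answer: $\frac{3994}{629} \approx 6.3498$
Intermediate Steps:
$a = -12$ ($a = -4 + \left(5 - 3\right) \left(-4\right) = -4 + 2 \left(-4\right) = -4 - 8 = -12$)
$v{\left(r \right)} = - r - 12 r^{2}$ ($v{\left(r \right)} = r r \left(-12\right) - r = r^{2} \left(-12\right) - r = - 12 r^{2} - r = - r - 12 r^{2}$)
$- \frac{2742}{v{\left(\sqrt{-5 + 14} \right)}} + \frac{4056}{\left(-1154 + 1241\right) - 308} = - \frac{2742}{\left(-1\right) \sqrt{-5 + 14} \left(1 + 12 \sqrt{-5 + 14}\right)} + \frac{4056}{\left(-1154 + 1241\right) - 308} = - \frac{2742}{\left(-1\right) \sqrt{9} \left(1 + 12 \sqrt{9}\right)} + \frac{4056}{87 - 308} = - \frac{2742}{\left(-1\right) 3 \left(1 + 12 \cdot 3\right)} + \frac{4056}{-221} = - \frac{2742}{\left(-1\right) 3 \left(1 + 36\right)} + 4056 \left(- \frac{1}{221}\right) = - \frac{2742}{\left(-1\right) 3 \cdot 37} - \frac{312}{17} = - \frac{2742}{-111} - \frac{312}{17} = \left(-2742\right) \left(- \frac{1}{111}\right) - \frac{312}{17} = \frac{914}{37} - \frac{312}{17} = \frac{3994}{629}$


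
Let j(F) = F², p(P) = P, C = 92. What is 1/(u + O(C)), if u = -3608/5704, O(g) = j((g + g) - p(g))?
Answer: 713/6034381 ≈ 0.00011816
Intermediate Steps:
O(g) = g² (O(g) = ((g + g) - g)² = (2*g - g)² = g²)
u = -451/713 (u = -3608*1/5704 = -451/713 ≈ -0.63254)
1/(u + O(C)) = 1/(-451/713 + 92²) = 1/(-451/713 + 8464) = 1/(6034381/713) = 713/6034381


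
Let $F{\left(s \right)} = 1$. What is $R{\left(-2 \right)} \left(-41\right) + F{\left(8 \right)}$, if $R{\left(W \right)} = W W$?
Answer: $-163$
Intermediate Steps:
$R{\left(W \right)} = W^{2}$
$R{\left(-2 \right)} \left(-41\right) + F{\left(8 \right)} = \left(-2\right)^{2} \left(-41\right) + 1 = 4 \left(-41\right) + 1 = -164 + 1 = -163$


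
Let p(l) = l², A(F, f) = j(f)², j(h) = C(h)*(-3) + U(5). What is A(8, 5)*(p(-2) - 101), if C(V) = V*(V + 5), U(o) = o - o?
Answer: -2182500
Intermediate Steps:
U(o) = 0
C(V) = V*(5 + V)
j(h) = -3*h*(5 + h) (j(h) = (h*(5 + h))*(-3) + 0 = -3*h*(5 + h) + 0 = -3*h*(5 + h))
A(F, f) = 9*f²*(5 + f)² (A(F, f) = (-3*f*(5 + f))² = 9*f²*(5 + f)²)
A(8, 5)*(p(-2) - 101) = (9*5²*(5 + 5)²)*((-2)² - 101) = (9*25*10²)*(4 - 101) = (9*25*100)*(-97) = 22500*(-97) = -2182500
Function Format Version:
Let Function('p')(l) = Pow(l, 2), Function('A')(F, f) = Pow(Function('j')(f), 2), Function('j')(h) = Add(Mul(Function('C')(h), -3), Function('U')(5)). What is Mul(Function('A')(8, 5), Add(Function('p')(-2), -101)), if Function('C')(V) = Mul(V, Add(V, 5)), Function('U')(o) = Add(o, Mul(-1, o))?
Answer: -2182500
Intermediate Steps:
Function('U')(o) = 0
Function('C')(V) = Mul(V, Add(5, V))
Function('j')(h) = Mul(-3, h, Add(5, h)) (Function('j')(h) = Add(Mul(Mul(h, Add(5, h)), -3), 0) = Add(Mul(-3, h, Add(5, h)), 0) = Mul(-3, h, Add(5, h)))
Function('A')(F, f) = Mul(9, Pow(f, 2), Pow(Add(5, f), 2)) (Function('A')(F, f) = Pow(Mul(-3, f, Add(5, f)), 2) = Mul(9, Pow(f, 2), Pow(Add(5, f), 2)))
Mul(Function('A')(8, 5), Add(Function('p')(-2), -101)) = Mul(Mul(9, Pow(5, 2), Pow(Add(5, 5), 2)), Add(Pow(-2, 2), -101)) = Mul(Mul(9, 25, Pow(10, 2)), Add(4, -101)) = Mul(Mul(9, 25, 100), -97) = Mul(22500, -97) = -2182500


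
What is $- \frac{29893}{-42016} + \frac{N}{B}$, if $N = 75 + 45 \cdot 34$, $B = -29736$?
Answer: $\frac{34227607}{52057824} \approx 0.65749$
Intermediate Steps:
$N = 1605$ ($N = 75 + 1530 = 1605$)
$- \frac{29893}{-42016} + \frac{N}{B} = - \frac{29893}{-42016} + \frac{1605}{-29736} = \left(-29893\right) \left(- \frac{1}{42016}\right) + 1605 \left(- \frac{1}{29736}\right) = \frac{29893}{42016} - \frac{535}{9912} = \frac{34227607}{52057824}$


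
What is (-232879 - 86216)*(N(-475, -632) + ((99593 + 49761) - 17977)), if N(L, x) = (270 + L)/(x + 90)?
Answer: -22721650562205/542 ≈ -4.1922e+10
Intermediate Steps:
N(L, x) = (270 + L)/(90 + x)
(-232879 - 86216)*(N(-475, -632) + ((99593 + 49761) - 17977)) = (-232879 - 86216)*((270 - 475)/(90 - 632) + ((99593 + 49761) - 17977)) = -319095*(-205/(-542) + (149354 - 17977)) = -319095*(-1/542*(-205) + 131377) = -319095*(205/542 + 131377) = -319095*71206539/542 = -22721650562205/542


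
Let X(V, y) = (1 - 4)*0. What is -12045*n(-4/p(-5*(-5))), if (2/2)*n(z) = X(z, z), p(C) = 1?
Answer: 0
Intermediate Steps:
X(V, y) = 0 (X(V, y) = -3*0 = 0)
n(z) = 0
-12045*n(-4/p(-5*(-5))) = -12045*0 = 0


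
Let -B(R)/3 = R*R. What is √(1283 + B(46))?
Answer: I*√5065 ≈ 71.169*I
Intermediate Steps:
B(R) = -3*R² (B(R) = -3*R*R = -3*R²)
√(1283 + B(46)) = √(1283 - 3*46²) = √(1283 - 3*2116) = √(1283 - 6348) = √(-5065) = I*√5065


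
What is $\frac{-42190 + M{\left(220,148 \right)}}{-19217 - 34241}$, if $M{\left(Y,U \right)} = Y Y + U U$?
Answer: $- \frac{14057}{26729} \approx -0.52591$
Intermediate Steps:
$M{\left(Y,U \right)} = U^{2} + Y^{2}$ ($M{\left(Y,U \right)} = Y^{2} + U^{2} = U^{2} + Y^{2}$)
$\frac{-42190 + M{\left(220,148 \right)}}{-19217 - 34241} = \frac{-42190 + \left(148^{2} + 220^{2}\right)}{-19217 - 34241} = \frac{-42190 + \left(21904 + 48400\right)}{-53458} = \left(-42190 + 70304\right) \left(- \frac{1}{53458}\right) = 28114 \left(- \frac{1}{53458}\right) = - \frac{14057}{26729}$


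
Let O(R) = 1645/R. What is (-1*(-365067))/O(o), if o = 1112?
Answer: 405954504/1645 ≈ 2.4678e+5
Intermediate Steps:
(-1*(-365067))/O(o) = (-1*(-365067))/((1645/1112)) = 365067/((1645*(1/1112))) = 365067/(1645/1112) = 365067*(1112/1645) = 405954504/1645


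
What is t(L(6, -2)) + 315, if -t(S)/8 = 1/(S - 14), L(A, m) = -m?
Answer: 947/3 ≈ 315.67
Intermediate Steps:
t(S) = -8/(-14 + S) (t(S) = -8/(S - 14) = -8/(-14 + S))
t(L(6, -2)) + 315 = -8/(-14 - 1*(-2)) + 315 = -8/(-14 + 2) + 315 = -8/(-12) + 315 = -8*(-1/12) + 315 = 2/3 + 315 = 947/3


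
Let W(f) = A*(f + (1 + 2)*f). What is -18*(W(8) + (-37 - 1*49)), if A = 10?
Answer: -4212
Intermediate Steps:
W(f) = 40*f (W(f) = 10*(f + (1 + 2)*f) = 10*(f + 3*f) = 10*(4*f) = 40*f)
-18*(W(8) + (-37 - 1*49)) = -18*(40*8 + (-37 - 1*49)) = -18*(320 + (-37 - 49)) = -18*(320 - 86) = -18*234 = -4212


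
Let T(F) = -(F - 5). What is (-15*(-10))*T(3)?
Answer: 300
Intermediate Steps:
T(F) = 5 - F (T(F) = -(-5 + F) = 5 - F)
(-15*(-10))*T(3) = (-15*(-10))*(5 - 1*3) = 150*(5 - 3) = 150*2 = 300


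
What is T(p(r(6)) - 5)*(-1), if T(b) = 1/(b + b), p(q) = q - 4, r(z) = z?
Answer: ⅙ ≈ 0.16667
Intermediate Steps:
p(q) = -4 + q
T(b) = 1/(2*b)
T(p(r(6)) - 5)*(-1) = (1/(2*((-4 + 6) - 5)))*(-1) = (1/(2*(2 - 5)))*(-1) = ((½)/(-3))*(-1) = ((½)*(-⅓))*(-1) = -⅙*(-1) = ⅙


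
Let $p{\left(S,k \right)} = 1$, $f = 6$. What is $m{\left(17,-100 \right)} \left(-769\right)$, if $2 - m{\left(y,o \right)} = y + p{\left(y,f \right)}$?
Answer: $12304$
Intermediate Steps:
$m{\left(y,o \right)} = 1 - y$ ($m{\left(y,o \right)} = 2 - \left(y + 1\right) = 2 - \left(1 + y\right) = 1 - y$)
$m{\left(17,-100 \right)} \left(-769\right) = \left(1 - 17\right) \left(-769\right) = \left(-16\right) \left(-769\right) = 12304$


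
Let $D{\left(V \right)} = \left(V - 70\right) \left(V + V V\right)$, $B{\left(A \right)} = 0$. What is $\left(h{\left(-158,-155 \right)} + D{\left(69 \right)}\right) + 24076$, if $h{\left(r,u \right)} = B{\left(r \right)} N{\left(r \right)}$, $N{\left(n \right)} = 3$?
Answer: $19246$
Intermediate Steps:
$h{\left(r,u \right)} = 0$ ($h{\left(r,u \right)} = 0 \cdot 3 = 0$)
$D{\left(V \right)} = \left(-70 + V\right) \left(V + V^{2}\right)$
$\left(h{\left(-158,-155 \right)} + D{\left(69 \right)}\right) + 24076 = \left(0 + 69 \left(-70 + 69^{2} - 4761\right)\right) + 24076 = \left(0 + 69 \left(-70 + 4761 - 4761\right)\right) + 24076 = \left(0 + 69 \left(-70\right)\right) + 24076 = \left(0 - 4830\right) + 24076 = -4830 + 24076 = 19246$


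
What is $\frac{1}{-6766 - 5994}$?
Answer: $- \frac{1}{12760} \approx -7.837 \cdot 10^{-5}$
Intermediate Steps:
$\frac{1}{-6766 - 5994} = \frac{1}{-12760} = - \frac{1}{12760}$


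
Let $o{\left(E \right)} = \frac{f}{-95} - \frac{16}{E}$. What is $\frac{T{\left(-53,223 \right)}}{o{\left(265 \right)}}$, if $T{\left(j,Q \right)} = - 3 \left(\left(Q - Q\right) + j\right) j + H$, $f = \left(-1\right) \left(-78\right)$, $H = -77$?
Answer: $\frac{21408820}{2219} \approx 9648.0$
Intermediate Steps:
$f = 78$
$o{\left(E \right)} = - \frac{78}{95} - \frac{16}{E}$ ($o{\left(E \right)} = \frac{78}{-95} - \frac{16}{E} = 78 \left(- \frac{1}{95}\right) - \frac{16}{E} = - \frac{78}{95} - \frac{16}{E}$)
$T{\left(j,Q \right)} = -77 - 3 j^{2}$ ($T{\left(j,Q \right)} = - 3 \left(\left(Q - Q\right) + j\right) j - 77 = - 3 \left(0 + j\right) j - 77 = - 3 j j - 77 = - 3 j^{2} - 77 = -77 - 3 j^{2}$)
$\frac{T{\left(-53,223 \right)}}{o{\left(265 \right)}} = \frac{-77 - 3 \left(-53\right)^{2}}{- \frac{78}{95} - \frac{16}{265}} = \frac{-77 - 8427}{- \frac{78}{95} - \frac{16}{265}} = - \frac{8504}{- \frac{4438}{5035}} = \left(-8504\right) \left(- \frac{5035}{4438}\right) = \frac{21408820}{2219}$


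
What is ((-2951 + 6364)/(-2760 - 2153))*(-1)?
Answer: 3413/4913 ≈ 0.69469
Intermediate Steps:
((-2951 + 6364)/(-2760 - 2153))*(-1) = (3413/(-4913))*(-1) = (3413*(-1/4913))*(-1) = -3413/4913*(-1) = 3413/4913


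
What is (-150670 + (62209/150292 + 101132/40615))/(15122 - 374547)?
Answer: 919688464469521/2193969585791500 ≈ 0.41919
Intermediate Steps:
(-150670 + (62209/150292 + 101132/40615))/(15122 - 374547) = (-150670 + (62209*(1/150292) + 101132*(1/40615)))/(-359425) = (-150670 + (62209/150292 + 101132/40615))*(-1/359425) = (-150670 + 17725949079/6104109580)*(-1/359425) = -919688464469521/6104109580*(-1/359425) = 919688464469521/2193969585791500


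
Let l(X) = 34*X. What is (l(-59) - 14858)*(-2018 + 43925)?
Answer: -706719648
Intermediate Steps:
(l(-59) - 14858)*(-2018 + 43925) = (34*(-59) - 14858)*(-2018 + 43925) = (-2006 - 14858)*41907 = -16864*41907 = -706719648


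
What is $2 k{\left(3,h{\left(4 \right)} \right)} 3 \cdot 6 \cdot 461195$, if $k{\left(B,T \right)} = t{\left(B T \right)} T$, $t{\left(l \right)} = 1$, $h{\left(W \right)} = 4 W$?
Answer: $265648320$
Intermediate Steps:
$k{\left(B,T \right)} = T$ ($k{\left(B,T \right)} = 1 T = T$)
$2 k{\left(3,h{\left(4 \right)} \right)} 3 \cdot 6 \cdot 461195 = 2 \cdot 4 \cdot 4 \cdot 3 \cdot 6 \cdot 461195 = 2 \cdot 16 \cdot 3 \cdot 6 \cdot 461195 = 2 \cdot 48 \cdot 6 \cdot 461195 = 2 \cdot 288 \cdot 461195 = 576 \cdot 461195 = 265648320$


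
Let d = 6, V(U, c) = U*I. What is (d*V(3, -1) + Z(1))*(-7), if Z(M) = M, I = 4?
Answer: -511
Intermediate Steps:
V(U, c) = 4*U (V(U, c) = U*4 = 4*U)
(d*V(3, -1) + Z(1))*(-7) = (6*(4*3) + 1)*(-7) = (6*12 + 1)*(-7) = (72 + 1)*(-7) = 73*(-7) = -511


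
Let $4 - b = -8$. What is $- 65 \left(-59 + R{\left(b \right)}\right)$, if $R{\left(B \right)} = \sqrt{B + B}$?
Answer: $3835 - 130 \sqrt{6} \approx 3516.6$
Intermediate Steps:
$b = 12$ ($b = 4 - -8 = 4 + 8 = 12$)
$R{\left(B \right)} = \sqrt{2} \sqrt{B}$ ($R{\left(B \right)} = \sqrt{2 B} = \sqrt{2} \sqrt{B}$)
$- 65 \left(-59 + R{\left(b \right)}\right) = - 65 \left(-59 + \sqrt{2} \sqrt{12}\right) = - 65 \left(-59 + \sqrt{2} \cdot 2 \sqrt{3}\right) = - 65 \left(-59 + 2 \sqrt{6}\right) = 3835 - 130 \sqrt{6}$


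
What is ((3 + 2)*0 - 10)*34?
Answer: -340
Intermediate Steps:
((3 + 2)*0 - 10)*34 = (5*0 - 10)*34 = (0 - 10)*34 = -10*34 = -340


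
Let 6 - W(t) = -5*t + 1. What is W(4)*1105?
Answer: 27625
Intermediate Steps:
W(t) = 5 + 5*t (W(t) = 6 - (-5*t + 1) = 6 - (1 - 5*t) = 6 + (-1 + 5*t) = 5 + 5*t)
W(4)*1105 = (5 + 5*4)*1105 = (5 + 20)*1105 = 25*1105 = 27625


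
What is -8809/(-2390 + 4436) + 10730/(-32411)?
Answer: -307462079/66312906 ≈ -4.6365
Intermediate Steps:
-8809/(-2390 + 4436) + 10730/(-32411) = -8809/2046 + 10730*(-1/32411) = -8809*1/2046 - 10730/32411 = -8809/2046 - 10730/32411 = -307462079/66312906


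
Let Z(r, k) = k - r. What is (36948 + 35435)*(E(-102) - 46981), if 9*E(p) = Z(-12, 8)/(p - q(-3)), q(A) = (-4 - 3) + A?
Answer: -703929886576/207 ≈ -3.4006e+9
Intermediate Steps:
q(A) = -7 + A
E(p) = 20/(9*(10 + p)) (E(p) = ((8 - 1*(-12))/(p - (-7 - 3)))/9 = ((8 + 12)/(p - 1*(-10)))/9 = (20/(p + 10))/9 = (20/(10 + p))/9 = 20/(9*(10 + p)))
(36948 + 35435)*(E(-102) - 46981) = (36948 + 35435)*(20/(9*(10 - 102)) - 46981) = 72383*((20/9)/(-92) - 46981) = 72383*((20/9)*(-1/92) - 46981) = 72383*(-5/207 - 46981) = 72383*(-9725072/207) = -703929886576/207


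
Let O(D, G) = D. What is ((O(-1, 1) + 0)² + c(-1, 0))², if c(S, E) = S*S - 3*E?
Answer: 4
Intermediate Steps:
c(S, E) = S² - 3*E
((O(-1, 1) + 0)² + c(-1, 0))² = ((-1 + 0)² + ((-1)² - 3*0))² = ((-1)² + (1 + 0))² = (1 + 1)² = 2² = 4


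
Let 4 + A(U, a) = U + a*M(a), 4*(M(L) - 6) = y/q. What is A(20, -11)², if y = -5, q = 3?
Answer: 297025/144 ≈ 2062.7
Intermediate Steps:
M(L) = 67/12 (M(L) = 6 + (-5/3)/4 = 6 + (-5*⅓)/4 = 6 + (¼)*(-5/3) = 6 - 5/12 = 67/12)
A(U, a) = -4 + U + 67*a/12 (A(U, a) = -4 + (U + a*(67/12)) = -4 + (U + 67*a/12) = -4 + U + 67*a/12)
A(20, -11)² = (-4 + 20 + (67/12)*(-11))² = (-4 + 20 - 737/12)² = (-545/12)² = 297025/144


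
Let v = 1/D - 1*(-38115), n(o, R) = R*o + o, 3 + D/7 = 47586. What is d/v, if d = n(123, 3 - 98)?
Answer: -1925541261/6347691158 ≈ -0.30335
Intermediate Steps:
D = 333081 (D = -21 + 7*47586 = -21 + 333102 = 333081)
n(o, R) = o + R*o
d = -11562 (d = 123*(1 + (3 - 98)) = 123*(1 - 95) = 123*(-94) = -11562)
v = 12695382316/333081 (v = 1/333081 - 1*(-38115) = 1/333081 + 38115 = 12695382316/333081 ≈ 38115.)
d/v = -11562/12695382316/333081 = -11562*333081/12695382316 = -1925541261/6347691158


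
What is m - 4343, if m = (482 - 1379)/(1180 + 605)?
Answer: -2584384/595 ≈ -4343.5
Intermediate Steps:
m = -299/595 (m = -897/1785 = -897*1/1785 = -299/595 ≈ -0.50252)
m - 4343 = -299/595 - 4343 = -2584384/595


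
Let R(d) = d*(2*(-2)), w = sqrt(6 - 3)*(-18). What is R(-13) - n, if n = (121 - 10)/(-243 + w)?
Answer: 12539/239 - 74*sqrt(3)/2151 ≈ 52.405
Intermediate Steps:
w = -18*sqrt(3) (w = sqrt(3)*(-18) = -18*sqrt(3) ≈ -31.177)
R(d) = -4*d (R(d) = d*(-4) = -4*d)
n = 111/(-243 - 18*sqrt(3)) (n = (121 - 10)/(-243 - 18*sqrt(3)) = 111/(-243 - 18*sqrt(3)) ≈ -0.40485)
R(-13) - n = -4*(-13) - (-111/239 + 74*sqrt(3)/2151) = 52 + (111/239 - 74*sqrt(3)/2151) = 12539/239 - 74*sqrt(3)/2151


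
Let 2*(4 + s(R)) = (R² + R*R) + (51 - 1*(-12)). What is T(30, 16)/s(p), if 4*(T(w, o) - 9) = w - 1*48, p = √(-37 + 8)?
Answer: -3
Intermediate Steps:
p = I*√29 (p = √(-29) = I*√29 ≈ 5.3852*I)
T(w, o) = -3 + w/4 (T(w, o) = 9 + (w - 1*48)/4 = 9 + (w - 48)/4 = 9 + (-48 + w)/4 = 9 + (-12 + w/4) = -3 + w/4)
s(R) = 55/2 + R² (s(R) = -4 + ((R² + R*R) + (51 - 1*(-12)))/2 = -4 + ((R² + R²) + (51 + 12))/2 = -4 + (2*R² + 63)/2 = -4 + (63 + 2*R²)/2 = -4 + (63/2 + R²) = 55/2 + R²)
T(30, 16)/s(p) = (-3 + (¼)*30)/(55/2 + (I*√29)²) = (-3 + 15/2)/(55/2 - 29) = 9/(2*(-3/2)) = (9/2)*(-⅔) = -3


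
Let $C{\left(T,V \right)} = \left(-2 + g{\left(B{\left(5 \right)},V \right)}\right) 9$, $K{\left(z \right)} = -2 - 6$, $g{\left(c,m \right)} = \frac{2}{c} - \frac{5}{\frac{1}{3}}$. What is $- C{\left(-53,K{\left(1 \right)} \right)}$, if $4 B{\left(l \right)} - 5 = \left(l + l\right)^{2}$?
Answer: $\frac{5331}{35} \approx 152.31$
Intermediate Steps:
$B{\left(l \right)} = \frac{5}{4} + l^{2}$ ($B{\left(l \right)} = \frac{5}{4} + \frac{\left(l + l\right)^{2}}{4} = \frac{5}{4} + \frac{\left(2 l\right)^{2}}{4} = \frac{5}{4} + \frac{4 l^{2}}{4} = \frac{5}{4} + l^{2}$)
$g{\left(c,m \right)} = -15 + \frac{2}{c}$ ($g{\left(c,m \right)} = \frac{2}{c} - 5 \frac{1}{\frac{1}{3}} = \frac{2}{c} - 15 = -15 + \frac{2}{c}$)
$K{\left(z \right)} = -8$ ($K{\left(z \right)} = -2 - 6 = -8$)
$C{\left(T,V \right)} = - \frac{5331}{35}$ ($C{\left(T,V \right)} = \left(-2 - \left(15 - \frac{2}{\frac{5}{4} + 5^{2}}\right)\right) 9 = \left(-2 - \left(15 - \frac{2}{\frac{5}{4} + 25}\right)\right) 9 = \left(-2 - \left(15 - \frac{2}{\frac{105}{4}}\right)\right) 9 = \left(-2 + \left(-15 + 2 \cdot \frac{4}{105}\right)\right) 9 = \left(-2 + \left(-15 + \frac{8}{105}\right)\right) 9 = \left(-2 - \frac{1567}{105}\right) 9 = \left(- \frac{1777}{105}\right) 9 = - \frac{5331}{35}$)
$- C{\left(-53,K{\left(1 \right)} \right)} = \left(-1\right) \left(- \frac{5331}{35}\right) = \frac{5331}{35}$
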